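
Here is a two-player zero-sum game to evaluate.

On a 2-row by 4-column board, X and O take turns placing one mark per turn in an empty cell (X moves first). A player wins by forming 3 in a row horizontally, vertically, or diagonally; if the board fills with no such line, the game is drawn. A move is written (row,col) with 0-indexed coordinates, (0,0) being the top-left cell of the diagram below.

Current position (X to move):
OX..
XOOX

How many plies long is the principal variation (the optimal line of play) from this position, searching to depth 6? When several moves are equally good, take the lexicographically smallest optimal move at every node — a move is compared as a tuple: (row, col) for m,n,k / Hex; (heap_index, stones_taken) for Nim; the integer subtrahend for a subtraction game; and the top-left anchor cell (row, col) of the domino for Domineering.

p1 X@[OX../XOOX]: (0,2)[OXX./XOOX]+0* (0,3)[OX.X/XOOX]+0
p2 O@[OXX./XOOX]: (0,3)[OXXO/XOOX]+0*
p3 X@[OXXO/XOOX] terminal +0; root [OX../XOOX] d6

PV length from [OX../XOOX]: 2 plies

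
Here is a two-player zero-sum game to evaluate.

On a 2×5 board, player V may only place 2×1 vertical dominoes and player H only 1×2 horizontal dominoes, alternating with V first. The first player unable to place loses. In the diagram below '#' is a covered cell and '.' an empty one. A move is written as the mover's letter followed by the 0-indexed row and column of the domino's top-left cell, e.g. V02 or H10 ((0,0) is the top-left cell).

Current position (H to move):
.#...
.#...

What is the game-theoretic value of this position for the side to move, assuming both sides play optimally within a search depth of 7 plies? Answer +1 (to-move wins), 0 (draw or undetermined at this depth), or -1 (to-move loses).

[.#.../.#...] H move#1: H02:-1/.###./.#...*, H03:-1/.#.##/.#..., H12:-1/.#.../.###., H13:-1/.#.../.#.##
[.###./.#...] V move#2: V00:-1/####./##..., V04:+1/.####/.#..#*
[.####/.#..#] H move#3: H12:-1/.####/.####*
[.####/.####] V move#4: V00:+1/#####/#####*
[#####/#####] end (terminal -1, H#5); searched .#.../.#... to 7

value(.#.../.#..., H) = -1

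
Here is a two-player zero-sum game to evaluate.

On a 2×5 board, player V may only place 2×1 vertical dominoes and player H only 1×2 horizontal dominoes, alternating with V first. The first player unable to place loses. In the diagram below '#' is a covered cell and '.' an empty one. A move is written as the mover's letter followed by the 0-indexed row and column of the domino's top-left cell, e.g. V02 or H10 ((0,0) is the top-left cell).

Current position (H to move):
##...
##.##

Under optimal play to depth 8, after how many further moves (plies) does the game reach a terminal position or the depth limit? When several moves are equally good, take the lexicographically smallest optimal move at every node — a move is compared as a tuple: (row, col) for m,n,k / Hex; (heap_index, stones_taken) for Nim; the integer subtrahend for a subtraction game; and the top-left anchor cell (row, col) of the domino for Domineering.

PV length from [##.../##.##]: 1 ply

[##.../##.##] H move#1: H02:+1/####./##.##*, H03:-1/##.##/##.##
[####./##.##] end (terminal -1, V#2); searched ##.../##.## to 8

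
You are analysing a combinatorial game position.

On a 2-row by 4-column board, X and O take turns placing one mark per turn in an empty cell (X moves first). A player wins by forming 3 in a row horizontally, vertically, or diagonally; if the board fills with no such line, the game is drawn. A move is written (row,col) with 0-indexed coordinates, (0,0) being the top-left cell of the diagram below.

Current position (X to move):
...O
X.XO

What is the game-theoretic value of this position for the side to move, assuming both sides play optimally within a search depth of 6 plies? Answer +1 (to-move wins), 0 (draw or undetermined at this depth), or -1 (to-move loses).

value(...O/X.XO, X) = +1

ply 1, X at ...O/X.XO | (0,0)=+0→X..O/X.XO; (0,1)=+0→.X.O/X.XO; (0,2)=+0→..XO/X.XO; (1,1)=+1→...O/XXXO*
ply 2: ...O/XXXO is terminal -1 (O); from ...O/X.XO depth 6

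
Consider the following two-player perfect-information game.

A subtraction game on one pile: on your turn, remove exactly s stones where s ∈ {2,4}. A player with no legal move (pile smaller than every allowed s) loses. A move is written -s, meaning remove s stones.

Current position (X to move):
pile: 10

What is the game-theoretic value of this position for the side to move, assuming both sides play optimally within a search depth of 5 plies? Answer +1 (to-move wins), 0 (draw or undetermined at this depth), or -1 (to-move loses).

value(10, X) = +1

p1 X@[10]: -2[8]-1 -4[6]+1*
p2 O@[6]: -2[4]-1* -4[2]-1
p3 X@[4]: -2[2]-1 -4[0]+1*
p4 O@[0] terminal -1; root [10] d5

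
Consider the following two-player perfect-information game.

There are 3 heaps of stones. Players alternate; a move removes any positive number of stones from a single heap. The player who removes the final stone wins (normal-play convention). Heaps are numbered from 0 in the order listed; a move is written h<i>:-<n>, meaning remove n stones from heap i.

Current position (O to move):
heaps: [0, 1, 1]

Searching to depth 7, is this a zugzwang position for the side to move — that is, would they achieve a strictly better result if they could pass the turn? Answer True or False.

zugzwang((0,1,1), O) = True

[(0,1,1)] O move#1: h1:-1:-1/(0,0,1)*, h2:-1:-1/(0,1,0)
[(0,0,1)] X move#2: h2:-1:+1/(0,0,0)*
[(0,0,0)] end (terminal -1, O#3); searched (0,1,1) to 7
pass branch (X moves first from the same position):
  | [(0,1,1)] X move#1: h1:-1:-1/(0,0,1)*, h2:-1:-1/(0,1,0)
  | [(0,0,1)] O move#2: h2:-1:+1/(0,0,0)*
  | [(0,0,0)] end (terminal -1, X#3); searched (0,1,1) to 7
O moving scores -1; O passing scores +1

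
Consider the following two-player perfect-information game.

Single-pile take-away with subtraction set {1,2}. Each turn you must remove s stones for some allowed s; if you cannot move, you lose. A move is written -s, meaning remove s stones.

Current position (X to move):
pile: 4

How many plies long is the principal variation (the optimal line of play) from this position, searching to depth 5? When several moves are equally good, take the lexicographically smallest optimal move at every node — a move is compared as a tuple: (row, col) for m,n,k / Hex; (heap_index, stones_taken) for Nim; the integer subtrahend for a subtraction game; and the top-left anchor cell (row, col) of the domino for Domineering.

PV length from [4]: 3 plies

ply 1, X at 4 | -1=+1→3*; -2=-1→2
ply 2, O at 3 | -1=-1→2*; -2=-1→1
ply 3, X at 2 | -1=-1→1; -2=+1→0*
ply 4: 0 is terminal -1 (O); from 4 depth 5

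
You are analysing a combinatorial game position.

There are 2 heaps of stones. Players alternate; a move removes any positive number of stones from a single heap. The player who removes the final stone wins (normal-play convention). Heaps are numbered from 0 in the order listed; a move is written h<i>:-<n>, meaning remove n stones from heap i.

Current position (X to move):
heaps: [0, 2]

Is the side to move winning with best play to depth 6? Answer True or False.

p1 X@[(0,2)]: h1:-1[(0,1)]-1 h1:-2[(0,0)]+1*
p2 O@[(0,0)] terminal -1; root [(0,2)] d6

X winning at [(0,2)]: True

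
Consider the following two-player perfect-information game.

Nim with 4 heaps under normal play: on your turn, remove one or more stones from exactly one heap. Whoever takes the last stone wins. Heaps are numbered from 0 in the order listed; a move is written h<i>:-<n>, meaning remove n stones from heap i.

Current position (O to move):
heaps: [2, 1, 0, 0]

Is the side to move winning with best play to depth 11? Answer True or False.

O winning at [(2,1,0,0)]: True

p1 O@[(2,1,0,0)]: h0:-1[(1,1,0,0)]+1* h0:-2[(0,1,0,0)]-1 h1:-1[(2,0,0,0)]-1
p2 X@[(1,1,0,0)]: h0:-1[(0,1,0,0)]-1* h1:-1[(1,0,0,0)]-1
p3 O@[(0,1,0,0)]: h1:-1[(0,0,0,0)]+1*
p4 X@[(0,0,0,0)] terminal -1; root [(2,1,0,0)] d11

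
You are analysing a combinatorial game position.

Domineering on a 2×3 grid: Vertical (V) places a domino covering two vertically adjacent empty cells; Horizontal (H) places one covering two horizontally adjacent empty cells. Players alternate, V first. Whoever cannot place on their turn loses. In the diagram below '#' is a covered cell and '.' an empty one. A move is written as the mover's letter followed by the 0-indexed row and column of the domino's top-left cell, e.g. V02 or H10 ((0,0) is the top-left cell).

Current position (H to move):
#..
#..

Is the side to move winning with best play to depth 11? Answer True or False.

[#../#..] H move#1: H01:+1/###/#..*, H11:+1/#../###
[###/#..] end (terminal -1, V#2); searched #../#.. to 11

H winning at [#../#..]: True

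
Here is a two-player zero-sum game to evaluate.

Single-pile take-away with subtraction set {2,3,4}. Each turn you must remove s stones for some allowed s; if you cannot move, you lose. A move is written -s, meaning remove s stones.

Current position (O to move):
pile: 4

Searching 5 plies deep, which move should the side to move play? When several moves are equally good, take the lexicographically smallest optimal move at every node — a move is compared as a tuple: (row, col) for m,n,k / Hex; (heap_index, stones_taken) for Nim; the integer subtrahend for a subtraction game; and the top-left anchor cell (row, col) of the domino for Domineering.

ply 1, O at 4 | -2=-1→2; -3=+1→1*; -4=+1→0
ply 2: 1 is terminal -1 (X); from 4 depth 5

O's best at [4]: -3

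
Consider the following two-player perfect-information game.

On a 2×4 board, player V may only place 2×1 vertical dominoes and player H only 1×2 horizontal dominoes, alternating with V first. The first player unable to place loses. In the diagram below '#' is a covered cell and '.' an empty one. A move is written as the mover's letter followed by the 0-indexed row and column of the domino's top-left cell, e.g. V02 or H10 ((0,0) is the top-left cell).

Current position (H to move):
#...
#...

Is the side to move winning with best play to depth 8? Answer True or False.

[#.../#...] H move#1: H01:+1/###./#...*, H02:+1/#.##/#..., H11:+1/#.../###., H12:+1/#.../#.##
[###./#...] V move#2: V03:-1/####/#..#*
[####/#..#] H move#3: H11:+1/####/####*
[####/####] end (terminal -1, V#4); searched #.../#... to 8

H winning at [#.../#...]: True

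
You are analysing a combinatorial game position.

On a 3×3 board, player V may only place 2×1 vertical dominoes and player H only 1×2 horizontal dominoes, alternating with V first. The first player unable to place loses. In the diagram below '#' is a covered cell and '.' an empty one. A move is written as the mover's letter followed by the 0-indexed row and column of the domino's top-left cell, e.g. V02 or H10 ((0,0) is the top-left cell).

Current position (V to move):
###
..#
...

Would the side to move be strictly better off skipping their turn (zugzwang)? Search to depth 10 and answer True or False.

p1 V@[###/..#/...]: V10[###/#.#/#..]-1 V11[###/.##/.#.]+1*
p2 H@[###/.##/.#.] terminal -1; root [###/..#/...] d10
if V skipped the turn, H would face:
~ p1 H@[###/..#/...]: H10[###/###/...]+1* H20[###/..#/##.]+1 H21[###/..#/.##]-1
~ p2 V@[###/###/...] terminal -1; root [###/..#/...] d10
compare (V): move=+1 vs pass=-1

zugzwang(###/..#/..., V) = False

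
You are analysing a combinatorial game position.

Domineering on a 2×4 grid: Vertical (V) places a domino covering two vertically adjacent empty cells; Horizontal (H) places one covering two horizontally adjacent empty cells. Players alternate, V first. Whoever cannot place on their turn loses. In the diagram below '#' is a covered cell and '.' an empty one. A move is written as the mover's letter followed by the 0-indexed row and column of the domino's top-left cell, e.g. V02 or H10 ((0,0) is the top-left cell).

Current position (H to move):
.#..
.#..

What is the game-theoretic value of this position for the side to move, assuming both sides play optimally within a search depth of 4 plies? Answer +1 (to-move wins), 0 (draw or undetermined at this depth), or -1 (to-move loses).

value(.#../.#.., H) = +1

ply 1, H at .#../.#.. | H02=+1→.###/.#..*; H12=+1→.#../.###
ply 2, V at .###/.#.. | V00=-1→####/##..*
ply 3, H at ####/##.. | H12=+1→####/####*
ply 4: ####/#### is terminal -1 (V); from .#../.#.. depth 4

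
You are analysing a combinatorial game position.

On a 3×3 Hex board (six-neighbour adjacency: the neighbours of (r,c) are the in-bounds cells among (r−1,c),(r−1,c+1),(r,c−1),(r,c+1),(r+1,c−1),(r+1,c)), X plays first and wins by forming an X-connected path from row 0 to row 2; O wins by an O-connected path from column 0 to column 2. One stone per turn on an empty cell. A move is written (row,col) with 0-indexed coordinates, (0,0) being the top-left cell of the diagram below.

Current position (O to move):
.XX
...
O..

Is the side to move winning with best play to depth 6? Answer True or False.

p1 O@[.XX/.../O..]: (0,0)[OXX/.../O..]-1 (1,0)[.XX/O../O..]-1 (1,1)[.XX/.O./O..]-1 (1,2)[.XX/..O/O..]+1* (2,1)[.XX/.../OO.]+1 (2,2)[.XX/.../O.O]-1
p2 X@[.XX/..O/O..]: (0,0)[XXX/..O/O..]-1* (1,0)[.XX/X.O/O..]-1 (1,1)[.XX/.XO/O..]-1 (2,1)[.XX/..O/OX.]-1 (2,2)[.XX/..O/O.X]-1
p3 O@[XXX/..O/O..]: (1,0)[XXX/O.O/O..]+1* (1,1)[XXX/.OO/O..]+1 (2,1)[XXX/..O/OO.]+1 (2,2)[XXX/..O/O.O]+1
p4 X@[XXX/O.O/O..]: (1,1)[XXX/OXO/O..]-1* (2,1)[XXX/O.O/OX.]-1 (2,2)[XXX/O.O/O.X]-1
p5 O@[XXX/OXO/O..]: (2,1)[XXX/OXO/OO.]+1* (2,2)[XXX/OXO/O.O]-1
p6 X@[XXX/OXO/OO.] terminal -1; root [.XX/.../O..] d6

O winning at [.XX/.../O..]: True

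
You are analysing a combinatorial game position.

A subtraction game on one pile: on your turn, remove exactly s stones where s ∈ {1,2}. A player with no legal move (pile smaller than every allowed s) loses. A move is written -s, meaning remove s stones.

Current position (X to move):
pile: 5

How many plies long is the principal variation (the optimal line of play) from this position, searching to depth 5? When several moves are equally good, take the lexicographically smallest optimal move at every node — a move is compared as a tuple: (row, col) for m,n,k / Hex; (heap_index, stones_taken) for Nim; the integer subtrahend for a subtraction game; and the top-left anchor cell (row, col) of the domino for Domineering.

PV length from [5]: 3 plies

p1 X@[5]: -1[4]-1 -2[3]+1*
p2 O@[3]: -1[2]-1* -2[1]-1
p3 X@[2]: -1[1]-1 -2[0]+1*
p4 O@[0] terminal -1; root [5] d5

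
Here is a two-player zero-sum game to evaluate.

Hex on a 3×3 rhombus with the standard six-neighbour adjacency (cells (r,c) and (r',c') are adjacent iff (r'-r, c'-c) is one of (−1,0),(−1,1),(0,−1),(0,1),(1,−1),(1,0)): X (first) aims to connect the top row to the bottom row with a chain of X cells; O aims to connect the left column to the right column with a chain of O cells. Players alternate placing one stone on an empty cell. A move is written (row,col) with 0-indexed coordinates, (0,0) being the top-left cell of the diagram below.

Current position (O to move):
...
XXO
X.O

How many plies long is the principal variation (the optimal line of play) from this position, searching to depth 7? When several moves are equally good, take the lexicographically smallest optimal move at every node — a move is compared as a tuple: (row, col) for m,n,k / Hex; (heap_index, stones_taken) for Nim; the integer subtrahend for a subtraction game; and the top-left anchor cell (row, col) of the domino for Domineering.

PV length from [.../XXO/X.O]: 2 plies

p1 O@[.../XXO/X.O]: (0,0)[O../XXO/X.O]-1* (0,1)[.O./XXO/X.O]-1 (0,2)[..O/XXO/X.O]-1 (2,1)[.../XXO/XOO]-1
p2 X@[O../XXO/X.O]: (0,1)[OX./XXO/X.O]+1* (0,2)[O.X/XXO/X.O]+1 (2,1)[O../XXO/XXO]+1
p3 O@[OX./XXO/X.O] terminal -1; root [.../XXO/X.O] d7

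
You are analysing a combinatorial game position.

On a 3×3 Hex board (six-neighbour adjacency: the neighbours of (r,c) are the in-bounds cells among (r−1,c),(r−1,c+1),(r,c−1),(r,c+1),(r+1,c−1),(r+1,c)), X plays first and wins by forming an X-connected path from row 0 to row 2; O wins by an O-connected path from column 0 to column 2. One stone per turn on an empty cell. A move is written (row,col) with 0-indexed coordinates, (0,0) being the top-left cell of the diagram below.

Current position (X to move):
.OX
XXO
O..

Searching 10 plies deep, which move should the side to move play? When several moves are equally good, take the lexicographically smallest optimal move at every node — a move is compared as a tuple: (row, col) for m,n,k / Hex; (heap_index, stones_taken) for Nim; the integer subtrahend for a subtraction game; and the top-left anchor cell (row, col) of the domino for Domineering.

X's best at [.OX/XXO/O..]: (2,1)

ply 1, X at .OX/XXO/O.. | (0,0)=-1→XOX/XXO/O..; (2,1)=+1→.OX/XXO/OX.*; (2,2)=-1→.OX/XXO/O.X
ply 2: .OX/XXO/OX. is terminal -1 (O); from .OX/XXO/O.. depth 10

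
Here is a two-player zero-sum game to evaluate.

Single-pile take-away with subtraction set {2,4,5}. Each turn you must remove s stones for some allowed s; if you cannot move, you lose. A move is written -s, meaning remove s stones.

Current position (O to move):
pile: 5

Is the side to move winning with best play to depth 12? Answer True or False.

O winning at [5]: True

ply 1, O at 5 | -2=-1→3; -4=+1→1*; -5=+1→0
ply 2: 1 is terminal -1 (X); from 5 depth 12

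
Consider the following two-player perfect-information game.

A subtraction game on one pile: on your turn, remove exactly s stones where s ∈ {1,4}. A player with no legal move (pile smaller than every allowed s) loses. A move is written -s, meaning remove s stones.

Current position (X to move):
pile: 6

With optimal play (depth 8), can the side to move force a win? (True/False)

X winning at [6]: True

[6] X move#1: -1:+1/5*, -4:+1/2
[5] O move#2: -1:-1/4*, -4:-1/1
[4] X move#3: -1:-1/3, -4:+1/0*
[0] end (terminal -1, O#4); searched 6 to 8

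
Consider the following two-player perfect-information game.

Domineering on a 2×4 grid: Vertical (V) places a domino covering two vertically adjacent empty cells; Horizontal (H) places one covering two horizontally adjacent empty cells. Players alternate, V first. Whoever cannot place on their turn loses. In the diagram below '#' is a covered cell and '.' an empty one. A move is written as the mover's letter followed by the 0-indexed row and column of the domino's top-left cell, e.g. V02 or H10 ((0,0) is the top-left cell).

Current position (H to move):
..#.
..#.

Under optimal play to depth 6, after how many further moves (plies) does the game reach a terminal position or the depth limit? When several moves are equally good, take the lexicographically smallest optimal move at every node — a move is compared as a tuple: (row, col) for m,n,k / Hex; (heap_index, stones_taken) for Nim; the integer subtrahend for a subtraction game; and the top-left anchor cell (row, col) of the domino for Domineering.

[..#./..#.] H move#1: H00:+1/###./..#.*, H10:+1/..#./###.
[###./..#.] V move#2: V03:-1/####/..##*
[####/..##] H move#3: H10:+1/####/####*
[####/####] end (terminal -1, V#4); searched ..#./..#. to 6

PV length from [..#./..#.]: 3 plies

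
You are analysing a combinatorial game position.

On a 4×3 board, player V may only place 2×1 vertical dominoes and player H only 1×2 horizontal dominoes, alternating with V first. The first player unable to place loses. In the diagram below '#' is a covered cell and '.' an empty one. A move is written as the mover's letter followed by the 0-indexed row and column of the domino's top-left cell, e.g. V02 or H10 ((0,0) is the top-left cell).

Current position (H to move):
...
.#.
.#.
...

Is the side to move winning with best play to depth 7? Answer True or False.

ply 1, H at .../.#./.#./... | H00=-1→##./.#./.#./...*; H01=-1→.##/.#./.#./...; H30=-1→.../.#./.#./##.; H31=-1→.../.#./.#./.##
ply 2, V at ##./.#./.#./... | V02=+1→###/.##/.#./...*; V10=+1→##./##./##./...; V12=+1→##./.##/.##/...; V20=+1→##./.#./##./#..; V22=+1→##./.#./.##/..#
ply 3, H at ###/.##/.#./... | H30=-1→###/.##/.#./##.*; H31=-1→###/.##/.#./.##
ply 4, V at ###/.##/.#./##. | V10=+1→###/###/##./##.*; V22=+1→###/.##/.##/###
ply 5: ###/###/##./##. is terminal -1 (H); from .../.#./.#./... depth 7

H winning at [.../.#./.#./...]: False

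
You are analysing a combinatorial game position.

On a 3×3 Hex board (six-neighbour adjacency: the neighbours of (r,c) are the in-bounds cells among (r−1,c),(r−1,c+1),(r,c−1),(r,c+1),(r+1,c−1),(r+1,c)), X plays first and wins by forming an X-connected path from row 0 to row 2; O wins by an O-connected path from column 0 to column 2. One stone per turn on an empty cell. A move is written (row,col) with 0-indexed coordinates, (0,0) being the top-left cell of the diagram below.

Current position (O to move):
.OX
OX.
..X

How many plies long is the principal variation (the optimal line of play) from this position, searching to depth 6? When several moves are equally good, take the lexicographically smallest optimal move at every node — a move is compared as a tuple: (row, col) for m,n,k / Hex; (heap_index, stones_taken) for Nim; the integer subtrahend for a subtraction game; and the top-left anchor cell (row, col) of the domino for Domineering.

ply 1, O at .OX/OX./..X | (0,0)=-1→OOX/OX./..X*; (1,2)=-1→.OX/OXO/..X; (2,0)=-1→.OX/OX./O.X; (2,1)=-1→.OX/OX./.OX
ply 2, X at OOX/OX./..X | (1,2)=+1→OOX/OXX/..X*; (2,0)=+1→OOX/OX./X.X; (2,1)=+1→OOX/OX./.XX
ply 3: OOX/OXX/..X is terminal -1 (O); from .OX/OX./..X depth 6

PV length from [.OX/OX./..X]: 2 plies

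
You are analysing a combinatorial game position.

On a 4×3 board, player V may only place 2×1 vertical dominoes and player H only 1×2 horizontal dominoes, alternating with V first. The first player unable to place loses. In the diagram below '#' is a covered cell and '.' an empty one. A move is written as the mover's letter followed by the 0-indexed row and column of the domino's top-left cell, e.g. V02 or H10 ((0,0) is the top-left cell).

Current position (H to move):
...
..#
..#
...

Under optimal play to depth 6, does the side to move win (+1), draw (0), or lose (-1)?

value(.../..#/..#/..., H) = -1

ply 1, H at .../..#/..#/... | H00=-1→##./..#/..#/...*; H01=-1→.##/..#/..#/...; H10=-1→.../###/..#/...; H20=-1→.../..#/###/...; H30=-1→.../..#/..#/##.; H31=-1→.../..#/..#/.##
ply 2, V at ##./..#/..#/... | V10=+1→##./#.#/#.#/...*; V11=+1→##./.##/.##/...; V20=+1→##./..#/#.#/#..; V21=+1→##./..#/.##/.#.
ply 3, H at ##./#.#/#.#/... | H30=-1→##./#.#/#.#/##.*; H31=-1→##./#.#/#.#/.##
ply 4, V at ##./#.#/#.#/##. | V11=+1→##./###/###/##.*
ply 5: ##./###/###/##. is terminal -1 (H); from .../..#/..#/... depth 6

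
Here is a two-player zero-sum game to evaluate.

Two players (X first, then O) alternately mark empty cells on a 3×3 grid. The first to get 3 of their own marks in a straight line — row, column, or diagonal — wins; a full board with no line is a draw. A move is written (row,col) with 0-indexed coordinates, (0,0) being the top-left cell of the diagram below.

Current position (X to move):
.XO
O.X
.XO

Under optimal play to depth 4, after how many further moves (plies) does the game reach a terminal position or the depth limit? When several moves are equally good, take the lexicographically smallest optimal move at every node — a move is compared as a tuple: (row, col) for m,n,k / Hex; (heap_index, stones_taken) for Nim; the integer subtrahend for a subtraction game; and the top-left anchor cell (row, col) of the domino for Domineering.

[.XO/O.X/.XO] X move#1: (0,0):+0/XXO/O.X/.XO, (1,1):+1/.XO/OXX/.XO*, (2,0):+0/.XO/O.X/XXO
[.XO/OXX/.XO] end (terminal -1, O#2); searched .XO/O.X/.XO to 4

PV length from [.XO/O.X/.XO]: 1 ply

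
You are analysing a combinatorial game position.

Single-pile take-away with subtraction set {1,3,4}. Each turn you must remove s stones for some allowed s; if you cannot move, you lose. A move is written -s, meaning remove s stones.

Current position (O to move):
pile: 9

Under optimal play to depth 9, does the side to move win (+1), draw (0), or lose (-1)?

value(9, O) = -1

p1 O@[9]: -1[8]-1* -3[6]-1 -4[5]-1
p2 X@[8]: -1[7]+1* -3[5]-1 -4[4]-1
p3 O@[7]: -1[6]-1* -3[4]-1 -4[3]-1
p4 X@[6]: -1[5]-1 -3[3]-1 -4[2]+1*
p5 O@[2]: -1[1]-1*
p6 X@[1]: -1[0]+1*
p7 O@[0] terminal -1; root [9] d9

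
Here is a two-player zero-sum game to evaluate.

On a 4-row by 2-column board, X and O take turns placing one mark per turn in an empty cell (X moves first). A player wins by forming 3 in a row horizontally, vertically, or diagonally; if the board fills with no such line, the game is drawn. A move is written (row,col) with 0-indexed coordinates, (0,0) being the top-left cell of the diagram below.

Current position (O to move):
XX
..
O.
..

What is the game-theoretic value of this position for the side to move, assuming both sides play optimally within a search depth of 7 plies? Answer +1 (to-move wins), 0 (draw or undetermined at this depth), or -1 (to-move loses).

p1 O@[XX/../O./..]: (1,0)[XX/O./O./..]+0* (1,1)[XX/.O/O./..]+0 (2,1)[XX/../OO/..]+0 (3,0)[XX/../O./O.]+0 (3,1)[XX/../O./.O]+0
p2 X@[XX/O./O./..]: (1,1)[XX/OX/O./..]-1 (2,1)[XX/O./OX/..]-1 (3,0)[XX/O./O./X.]+0* (3,1)[XX/O./O./.X]-1
p3 O@[XX/O./O./X.]: (1,1)[XX/OO/O./X.]+0* (2,1)[XX/O./OO/X.]+0 (3,1)[XX/O./O./XO]+0
p4 X@[XX/OO/O./X.]: (2,1)[XX/OO/OX/X.]+0* (3,1)[XX/OO/O./XX]+0
p5 O@[XX/OO/OX/X.]: (3,1)[XX/OO/OX/XO]+0*
p6 X@[XX/OO/OX/XO] terminal +0; root [XX/../O./..] d7

value(XX/../O./.., O) = 0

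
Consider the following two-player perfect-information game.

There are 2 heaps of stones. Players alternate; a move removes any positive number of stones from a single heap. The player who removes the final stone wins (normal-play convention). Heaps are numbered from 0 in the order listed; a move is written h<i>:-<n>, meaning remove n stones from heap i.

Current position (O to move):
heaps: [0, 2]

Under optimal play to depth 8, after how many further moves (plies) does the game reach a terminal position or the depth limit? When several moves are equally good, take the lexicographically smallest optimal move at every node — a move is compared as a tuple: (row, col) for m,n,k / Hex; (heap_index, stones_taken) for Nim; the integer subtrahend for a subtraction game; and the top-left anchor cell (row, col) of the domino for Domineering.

[(0,2)] O move#1: h1:-1:-1/(0,1), h1:-2:+1/(0,0)*
[(0,0)] end (terminal -1, X#2); searched (0,2) to 8

PV length from [(0,2)]: 1 ply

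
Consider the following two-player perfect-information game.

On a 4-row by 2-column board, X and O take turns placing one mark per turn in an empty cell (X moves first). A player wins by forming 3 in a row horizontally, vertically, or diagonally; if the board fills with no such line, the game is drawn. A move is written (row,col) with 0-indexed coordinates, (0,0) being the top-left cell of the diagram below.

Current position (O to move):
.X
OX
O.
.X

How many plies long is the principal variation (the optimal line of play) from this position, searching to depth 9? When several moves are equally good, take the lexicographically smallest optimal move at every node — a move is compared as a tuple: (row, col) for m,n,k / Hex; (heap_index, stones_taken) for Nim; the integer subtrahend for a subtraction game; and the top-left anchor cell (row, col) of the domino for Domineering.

PV length from [.X/OX/O./.X]: 1 ply

[.X/OX/O./.X] O move#1: (0,0):+1/OX/OX/O./.X*, (2,1):+1/.X/OX/OO/.X, (3,0):+1/.X/OX/O./OX
[OX/OX/O./.X] end (terminal -1, X#2); searched .X/OX/O./.X to 9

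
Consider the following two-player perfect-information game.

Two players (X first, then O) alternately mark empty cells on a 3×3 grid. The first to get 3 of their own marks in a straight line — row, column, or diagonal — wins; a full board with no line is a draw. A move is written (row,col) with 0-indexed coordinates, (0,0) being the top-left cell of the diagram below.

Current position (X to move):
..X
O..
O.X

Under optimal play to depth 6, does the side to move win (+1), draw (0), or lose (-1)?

value(..X/O../O.X, X) = +1

[..X/O../O.X] X move#1: (0,0):+1/X.X/O../O.X*, (0,1):-1/.XX/O../O.X, (1,1):-1/..X/OX./O.X, (1,2):+1/..X/O.X/O.X, (2,1):-1/..X/O../OXX
[X.X/O../O.X] O move#2: (0,1):-1/XOX/O../O.X*, (1,1):-1/X.X/OO./O.X, (1,2):-1/X.X/O.O/O.X, (2,1):-1/X.X/O../OOX
[XOX/O../O.X] X move#3: (1,1):+1/XOX/OX./O.X*, (1,2):+1/XOX/O.X/O.X, (2,1):+1/XOX/O../OXX
[XOX/OX./O.X] end (terminal -1, O#4); searched ..X/O../O.X to 6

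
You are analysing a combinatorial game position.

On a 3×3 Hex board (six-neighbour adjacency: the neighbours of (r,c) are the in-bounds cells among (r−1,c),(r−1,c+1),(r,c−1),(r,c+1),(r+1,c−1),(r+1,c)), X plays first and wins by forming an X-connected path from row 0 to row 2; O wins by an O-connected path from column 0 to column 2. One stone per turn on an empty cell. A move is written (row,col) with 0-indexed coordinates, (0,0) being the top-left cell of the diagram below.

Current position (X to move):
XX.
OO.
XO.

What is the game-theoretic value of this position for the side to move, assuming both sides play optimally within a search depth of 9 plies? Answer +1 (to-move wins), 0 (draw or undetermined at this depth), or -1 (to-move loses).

ply 1, X at XX./OO./XO. | (0,2)=-1→XXX/OO./XO.*; (1,2)=-1→XX./OOX/XO.; (2,2)=-1→XX./OO./XOX
ply 2, O at XXX/OO./XO. | (1,2)=+1→XXX/OOO/XO.*; (2,2)=+1→XXX/OO./XOO
ply 3: XXX/OOO/XO. is terminal -1 (X); from XX./OO./XO. depth 9

value(XX./OO./XO., X) = -1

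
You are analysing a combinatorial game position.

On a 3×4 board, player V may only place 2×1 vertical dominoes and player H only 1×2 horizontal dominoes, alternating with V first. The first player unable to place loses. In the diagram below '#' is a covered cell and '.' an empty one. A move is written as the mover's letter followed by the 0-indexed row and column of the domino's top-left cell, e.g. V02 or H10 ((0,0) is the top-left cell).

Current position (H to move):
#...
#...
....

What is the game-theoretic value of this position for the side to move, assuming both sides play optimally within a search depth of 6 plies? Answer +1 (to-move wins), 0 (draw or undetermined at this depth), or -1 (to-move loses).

value(#.../#.../...., H) = +1

p1 H@[#.../#.../....]: H01[###./#.../....]-1 H02[#.##/#.../....]-1 H11[#.../###./....]+1* H12[#.../#.##/....]+1 H20[#.../#.../##..]-1 H21[#.../#.../.##.]-1 H22[#.../#.../..##]-1
p2 V@[#.../###./....]: V03[#..#/####/....]-1* V13[#.../####/...#]-1
p3 H@[#..#/####/....]: H01[####/####/....]+1* H20[#..#/####/##..]+1 H21[#..#/####/.##.]+1 H22[#..#/####/..##]+1
p4 V@[####/####/....] terminal -1; root [#.../#.../....] d6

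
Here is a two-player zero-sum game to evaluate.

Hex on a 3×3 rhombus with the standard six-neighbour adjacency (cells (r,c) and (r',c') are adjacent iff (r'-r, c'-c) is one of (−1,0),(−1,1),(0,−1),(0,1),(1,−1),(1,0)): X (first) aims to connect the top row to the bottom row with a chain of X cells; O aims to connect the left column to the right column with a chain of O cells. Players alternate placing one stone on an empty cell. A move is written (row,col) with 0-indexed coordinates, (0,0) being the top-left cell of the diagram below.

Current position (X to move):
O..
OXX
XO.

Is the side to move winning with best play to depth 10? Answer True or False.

[O../OXX/XO.] X move#1: (0,1):+1/OX./OXX/XO.*, (0,2):+1/O.X/OXX/XO., (2,2):+1/O../OXX/XOX
[OX./OXX/XO.] end (terminal -1, O#2); searched O../OXX/XO. to 10

X winning at [O../OXX/XO.]: True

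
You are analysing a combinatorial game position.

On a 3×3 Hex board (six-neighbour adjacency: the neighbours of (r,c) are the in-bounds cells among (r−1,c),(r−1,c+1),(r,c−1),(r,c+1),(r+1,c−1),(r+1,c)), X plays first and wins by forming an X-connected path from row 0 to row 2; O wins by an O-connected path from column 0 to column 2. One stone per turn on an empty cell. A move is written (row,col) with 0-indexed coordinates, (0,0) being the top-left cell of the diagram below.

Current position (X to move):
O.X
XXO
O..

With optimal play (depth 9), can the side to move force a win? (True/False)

X winning at [O.X/XXO/O..]: True

p1 X@[O.X/XXO/O..]: (0,1)[OXX/XXO/O..]-1 (2,1)[O.X/XXO/OX.]+1* (2,2)[O.X/XXO/O.X]-1
p2 O@[O.X/XXO/OX.] terminal -1; root [O.X/XXO/O..] d9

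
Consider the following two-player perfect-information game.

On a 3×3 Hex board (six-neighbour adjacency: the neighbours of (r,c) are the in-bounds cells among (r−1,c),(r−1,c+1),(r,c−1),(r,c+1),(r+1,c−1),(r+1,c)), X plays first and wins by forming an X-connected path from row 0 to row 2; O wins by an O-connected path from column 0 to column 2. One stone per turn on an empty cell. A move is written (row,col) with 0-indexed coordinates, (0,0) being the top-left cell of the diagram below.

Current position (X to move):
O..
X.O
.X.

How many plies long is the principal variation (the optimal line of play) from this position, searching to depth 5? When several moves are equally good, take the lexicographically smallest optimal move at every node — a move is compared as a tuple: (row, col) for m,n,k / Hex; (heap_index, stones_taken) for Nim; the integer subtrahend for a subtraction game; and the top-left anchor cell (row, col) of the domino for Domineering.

p1 X@[O../X.O/.X.]: (0,1)[OX./X.O/.X.]+1* (0,2)[O.X/X.O/.X.]-1 (1,1)[O../XXO/.X.]+1 (2,0)[O../X.O/XX.]-1 (2,2)[O../X.O/.XX]-1
p2 O@[OX./X.O/.X.]: (0,2)[OXO/X.O/.X.]-1* (1,1)[OX./XOO/.X.]-1 (2,0)[OX./X.O/OX.]-1 (2,2)[OX./X.O/.XO]-1
p3 X@[OXO/X.O/.X.]: (1,1)[OXO/XXO/.X.]+1* (2,0)[OXO/X.O/XX.]+1 (2,2)[OXO/X.O/.XX]+1
p4 O@[OXO/XXO/.X.] terminal -1; root [O../X.O/.X.] d5

PV length from [O../X.O/.X.]: 3 plies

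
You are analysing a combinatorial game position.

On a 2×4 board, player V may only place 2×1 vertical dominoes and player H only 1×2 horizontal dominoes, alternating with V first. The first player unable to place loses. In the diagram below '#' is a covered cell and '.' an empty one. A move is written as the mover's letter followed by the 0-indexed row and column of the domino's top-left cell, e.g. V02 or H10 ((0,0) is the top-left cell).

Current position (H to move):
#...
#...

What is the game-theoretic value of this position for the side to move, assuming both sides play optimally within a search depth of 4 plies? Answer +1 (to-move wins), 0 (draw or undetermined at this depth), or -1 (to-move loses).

p1 H@[#.../#...]: H01[###./#...]+1* H02[#.##/#...]+1 H11[#.../###.]+1 H12[#.../#.##]+1
p2 V@[###./#...]: V03[####/#..#]-1*
p3 H@[####/#..#]: H11[####/####]+1*
p4 V@[####/####] terminal -1; root [#.../#...] d4

value(#.../#..., H) = +1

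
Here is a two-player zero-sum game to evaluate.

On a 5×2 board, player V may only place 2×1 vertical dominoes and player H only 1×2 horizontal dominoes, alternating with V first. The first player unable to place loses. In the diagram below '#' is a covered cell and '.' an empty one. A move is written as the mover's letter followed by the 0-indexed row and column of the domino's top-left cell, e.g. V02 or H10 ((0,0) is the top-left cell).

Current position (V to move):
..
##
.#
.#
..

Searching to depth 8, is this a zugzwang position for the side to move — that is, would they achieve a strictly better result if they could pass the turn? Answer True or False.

zugzwang(../##/.#/.#/.., V) = False

ply 1, V at ../##/.#/.#/.. | V20=-1→../##/##/##/..*; V30=-1→../##/.#/##/#.
ply 2, H at ../##/##/##/.. | H00=+1→##/##/##/##/..*; H40=+1→../##/##/##/##
ply 3: ##/##/##/##/.. is terminal -1 (V); from ../##/.#/.#/.. depth 8
suppose V passes — search the same position with H to move:
pass> ply 1, H at ../##/.#/.#/.. | H00=-1→##/##/.#/.#/..; H40=+1→../##/.#/.#/##*
pass> ply 2, V at ../##/.#/.#/## | V20=-1→../##/##/##/##*
pass> ply 3, H at ../##/##/##/## | H00=+1→##/##/##/##/##*
pass> ply 4: ##/##/##/##/## is terminal -1 (V); from ../##/.#/.#/.. depth 8
for V: play -1, pass -1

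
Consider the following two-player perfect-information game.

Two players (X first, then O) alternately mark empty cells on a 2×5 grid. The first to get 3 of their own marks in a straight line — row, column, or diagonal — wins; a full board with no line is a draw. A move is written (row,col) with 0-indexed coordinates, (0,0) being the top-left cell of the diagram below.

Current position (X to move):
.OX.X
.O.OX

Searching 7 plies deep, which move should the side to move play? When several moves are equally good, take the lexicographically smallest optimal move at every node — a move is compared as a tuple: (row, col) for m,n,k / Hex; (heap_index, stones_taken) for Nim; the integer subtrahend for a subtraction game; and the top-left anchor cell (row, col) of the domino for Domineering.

X's best at [.OX.X/.O.OX]: (0,3)

ply 1, X at .OX.X/.O.OX | (0,0)=-1→XOX.X/.O.OX; (0,3)=+1→.OXXX/.O.OX*; (1,0)=-1→.OX.X/XO.OX; (1,2)=+0→.OX.X/.OXOX
ply 2: .OXXX/.O.OX is terminal -1 (O); from .OX.X/.O.OX depth 7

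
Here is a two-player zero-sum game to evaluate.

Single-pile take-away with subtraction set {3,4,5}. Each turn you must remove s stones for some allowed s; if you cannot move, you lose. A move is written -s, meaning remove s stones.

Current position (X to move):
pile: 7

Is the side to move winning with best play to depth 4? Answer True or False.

X winning at [7]: True

p1 X@[7]: -3[4]-1 -4[3]-1 -5[2]+1*
p2 O@[2] terminal -1; root [7] d4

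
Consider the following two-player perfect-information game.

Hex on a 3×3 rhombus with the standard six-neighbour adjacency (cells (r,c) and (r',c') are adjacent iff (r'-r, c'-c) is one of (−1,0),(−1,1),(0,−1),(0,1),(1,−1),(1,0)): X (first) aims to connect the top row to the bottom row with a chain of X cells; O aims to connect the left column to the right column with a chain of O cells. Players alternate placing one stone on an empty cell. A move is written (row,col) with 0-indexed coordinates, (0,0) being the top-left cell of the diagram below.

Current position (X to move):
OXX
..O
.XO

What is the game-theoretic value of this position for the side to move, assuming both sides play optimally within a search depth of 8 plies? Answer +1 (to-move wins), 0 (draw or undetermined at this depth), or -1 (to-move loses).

ply 1, X at OXX/..O/.XO | (1,0)=+1→OXX/X.O/.XO*; (1,1)=+1→OXX/.XO/.XO; (2,0)=+1→OXX/..O/XXO
ply 2, O at OXX/X.O/.XO | (1,1)=-1→OXX/XOO/.XO*; (2,0)=-1→OXX/X.O/OXO
ply 3, X at OXX/XOO/.XO | (2,0)=+1→OXX/XOO/XXO*
ply 4: OXX/XOO/XXO is terminal -1 (O); from OXX/..O/.XO depth 8

value(OXX/..O/.XO, X) = +1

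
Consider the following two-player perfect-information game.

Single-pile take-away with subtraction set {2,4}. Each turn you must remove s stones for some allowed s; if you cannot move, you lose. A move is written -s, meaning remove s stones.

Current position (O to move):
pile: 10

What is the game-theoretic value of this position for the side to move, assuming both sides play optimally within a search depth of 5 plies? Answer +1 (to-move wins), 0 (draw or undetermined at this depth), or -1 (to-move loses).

ply 1, O at 10 | -2=-1→8; -4=+1→6*
ply 2, X at 6 | -2=-1→4*; -4=-1→2
ply 3, O at 4 | -2=-1→2; -4=+1→0*
ply 4: 0 is terminal -1 (X); from 10 depth 5

value(10, O) = +1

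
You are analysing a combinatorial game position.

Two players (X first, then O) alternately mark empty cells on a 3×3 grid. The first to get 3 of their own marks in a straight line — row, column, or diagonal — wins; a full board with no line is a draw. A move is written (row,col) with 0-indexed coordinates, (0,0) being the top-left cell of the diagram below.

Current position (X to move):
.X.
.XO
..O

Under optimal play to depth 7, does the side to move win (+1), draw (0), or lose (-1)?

[.X./.XO/..O] X move#1: (0,0):-1/XX./.XO/..O, (0,2):+1/.XX/.XO/..O*, (1,0):-1/.X./XXO/..O, (2,0):-1/.X./.XO/X.O, (2,1):+1/.X./.XO/.XO
[.XX/.XO/..O] O move#2: (0,0):-1/OXX/.XO/..O*, (1,0):-1/.XX/OXO/..O, (2,0):-1/.XX/.XO/O.O, (2,1):-1/.XX/.XO/.OO
[OXX/.XO/..O] X move#3: (1,0):+1/OXX/XXO/..O*, (2,0):+1/OXX/.XO/X.O, (2,1):+1/OXX/.XO/.XO
[OXX/XXO/..O] O move#4: (2,0):-1/OXX/XXO/O.O*, (2,1):-1/OXX/XXO/.OO
[OXX/XXO/O.O] X move#5: (2,1):+1/OXX/XXO/OXO*
[OXX/XXO/OXO] end (terminal -1, O#6); searched .X./.XO/..O to 7

value(.X./.XO/..O, X) = +1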